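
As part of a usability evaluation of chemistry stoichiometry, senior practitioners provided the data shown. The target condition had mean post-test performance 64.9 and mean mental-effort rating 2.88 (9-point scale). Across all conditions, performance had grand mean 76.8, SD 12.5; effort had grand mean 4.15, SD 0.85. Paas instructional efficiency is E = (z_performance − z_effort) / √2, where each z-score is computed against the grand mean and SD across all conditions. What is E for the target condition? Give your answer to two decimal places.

0.38

z_performance = (64.9 − 76.8) / 12.5 = -11.9000 / 12.5 = -0.9520.
z_effort = (2.88 − 4.15) / 0.85 = -1.2700 / 0.85 = -1.4941.
z_P − z_E = -0.9520 − (-1.4941) = 0.5421.
E = 0.5421 / √2 = 0.5421 / 1.41421 = 0.3833 ≈ 0.38.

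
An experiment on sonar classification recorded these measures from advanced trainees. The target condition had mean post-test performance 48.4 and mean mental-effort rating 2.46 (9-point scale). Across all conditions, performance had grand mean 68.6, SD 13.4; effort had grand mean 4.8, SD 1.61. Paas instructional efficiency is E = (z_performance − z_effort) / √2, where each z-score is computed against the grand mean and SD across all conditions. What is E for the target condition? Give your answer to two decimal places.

-0.04

z_performance = (48.4 − 68.6) / 13.4 = -20.2000 / 13.4 = -1.5075.
z_effort = (2.46 − 4.8) / 1.61 = -2.3400 / 1.61 = -1.4534.
z_P − z_E = -1.5075 − (-1.4534) = -0.0541.
E = -0.0541 / √2 = -0.0541 / 1.41421 = -0.0383 ≈ -0.04.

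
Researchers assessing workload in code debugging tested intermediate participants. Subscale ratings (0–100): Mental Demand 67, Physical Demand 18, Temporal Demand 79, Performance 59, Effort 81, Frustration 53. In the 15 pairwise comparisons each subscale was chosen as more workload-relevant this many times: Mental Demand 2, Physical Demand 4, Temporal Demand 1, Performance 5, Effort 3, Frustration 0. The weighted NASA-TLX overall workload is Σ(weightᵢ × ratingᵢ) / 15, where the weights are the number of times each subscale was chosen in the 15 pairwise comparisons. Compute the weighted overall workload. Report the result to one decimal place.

The tallies are the weights (they sum to 15).
Weighted sum = 2·67 + 4·18 + 1·79 + 5·59 + 3·81 + 0·53
            = 134 + 72 + 79 + 295 + 243 + 0 = 823.
Overall workload = 823 / 15 = 54.8667 ≈ 54.9.

54.9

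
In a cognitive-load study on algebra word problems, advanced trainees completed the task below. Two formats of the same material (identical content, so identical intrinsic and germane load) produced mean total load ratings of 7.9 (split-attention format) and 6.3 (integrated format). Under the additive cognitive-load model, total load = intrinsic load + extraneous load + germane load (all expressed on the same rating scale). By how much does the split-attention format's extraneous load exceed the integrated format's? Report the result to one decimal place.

1.6

Intrinsic and germane load are equal across formats, so the difference in total load equals the difference in extraneous load.
Extraneous-load difference = 7.9 − 6.3 = 1.6.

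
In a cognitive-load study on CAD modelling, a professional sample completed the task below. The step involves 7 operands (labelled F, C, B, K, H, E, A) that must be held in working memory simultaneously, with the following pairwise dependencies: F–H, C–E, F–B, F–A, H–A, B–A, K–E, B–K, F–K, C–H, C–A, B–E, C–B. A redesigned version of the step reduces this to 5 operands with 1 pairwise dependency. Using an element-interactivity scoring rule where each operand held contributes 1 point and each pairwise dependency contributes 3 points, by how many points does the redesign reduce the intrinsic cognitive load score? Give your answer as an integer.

Original: 7 × 1 + 13 × 3 = 7 + 39 = 46.
Redesigned: 5 × 1 + 1 × 3 = 5 + 3 = 8.
Reduction = 46 − 8 = 38.

38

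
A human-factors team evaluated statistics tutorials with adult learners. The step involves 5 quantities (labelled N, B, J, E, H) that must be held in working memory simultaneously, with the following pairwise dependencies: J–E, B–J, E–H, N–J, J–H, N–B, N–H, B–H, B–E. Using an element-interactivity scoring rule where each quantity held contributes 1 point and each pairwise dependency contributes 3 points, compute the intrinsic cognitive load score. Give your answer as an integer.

Count of quantities held simultaneously: 5.
Count of pairwise dependencies listed: 9.
Element contribution: 5 × 1 = 5.
Interaction contribution: 9 × 3 = 27.
Intrinsic load = 5 + 27 = 32.

32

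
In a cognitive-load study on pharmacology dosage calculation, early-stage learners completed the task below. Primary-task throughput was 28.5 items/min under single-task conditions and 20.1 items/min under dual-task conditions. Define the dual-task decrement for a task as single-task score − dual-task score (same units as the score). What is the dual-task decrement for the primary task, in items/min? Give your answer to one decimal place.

8.4

Decrement = 28.5 − 20.1 = 8.4000 items/min ≈ 8.4 items/min.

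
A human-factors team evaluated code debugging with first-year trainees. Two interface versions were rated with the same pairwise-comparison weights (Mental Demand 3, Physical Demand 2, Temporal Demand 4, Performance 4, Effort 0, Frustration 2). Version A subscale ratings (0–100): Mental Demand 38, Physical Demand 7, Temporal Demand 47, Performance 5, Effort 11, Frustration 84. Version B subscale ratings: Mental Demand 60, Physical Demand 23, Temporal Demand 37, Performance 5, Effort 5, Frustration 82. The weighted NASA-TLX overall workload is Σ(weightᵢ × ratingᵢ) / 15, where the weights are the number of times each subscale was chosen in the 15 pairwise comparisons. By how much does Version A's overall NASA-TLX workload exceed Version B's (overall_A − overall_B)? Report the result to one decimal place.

Version A weighted sum = 3·38 + 2·7 + 4·47 + 4·5 + 0·11 + 2·84 = 114 + 14 + 188 + 20 + 0 + 168 = 504; overall_A = 504/15 = 33.6000.
Version B weighted sum = 3·60 + 2·23 + 4·37 + 4·5 + 0·5 + 2·82 = 180 + 46 + 148 + 20 + 0 + 164 = 558; overall_B = 558/15 = 37.2000.
Difference = 33.6000 − 37.2000 = -3.6000 ≈ -3.6.

-3.6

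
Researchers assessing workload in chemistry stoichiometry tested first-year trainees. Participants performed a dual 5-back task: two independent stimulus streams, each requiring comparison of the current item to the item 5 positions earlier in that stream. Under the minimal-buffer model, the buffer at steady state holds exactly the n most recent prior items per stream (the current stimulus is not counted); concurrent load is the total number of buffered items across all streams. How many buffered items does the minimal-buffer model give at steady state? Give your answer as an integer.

Each stream's buffer holds its 5 most recent prior items.
Two independent streams: 2 × 5 = 10 buffered items at steady state.

10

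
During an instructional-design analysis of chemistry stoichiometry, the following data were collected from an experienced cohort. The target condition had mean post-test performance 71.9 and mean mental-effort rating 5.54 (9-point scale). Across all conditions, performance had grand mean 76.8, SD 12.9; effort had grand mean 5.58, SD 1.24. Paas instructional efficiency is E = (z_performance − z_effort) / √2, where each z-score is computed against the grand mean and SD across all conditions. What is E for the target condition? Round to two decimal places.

-0.25

z_performance = (71.9 − 76.8) / 12.9 = -4.9000 / 12.9 = -0.3798.
z_effort = (5.54 − 5.58) / 1.24 = -0.0400 / 1.24 = -0.0323.
z_P − z_E = -0.3798 − (-0.0323) = -0.3475.
E = -0.3475 / √2 = -0.3475 / 1.41421 = -0.2457 ≈ -0.25.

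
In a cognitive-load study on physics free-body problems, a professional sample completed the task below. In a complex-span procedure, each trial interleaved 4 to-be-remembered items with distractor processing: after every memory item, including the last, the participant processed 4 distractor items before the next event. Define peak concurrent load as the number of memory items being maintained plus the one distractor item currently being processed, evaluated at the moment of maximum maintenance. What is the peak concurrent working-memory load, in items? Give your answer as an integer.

Maintenance is greatest during the distractor(s) after memory item 4: all 4 memory items are being held.
One distractor item is concurrently being processed.
Peak concurrent load = 4 + 1 = 5 items.

5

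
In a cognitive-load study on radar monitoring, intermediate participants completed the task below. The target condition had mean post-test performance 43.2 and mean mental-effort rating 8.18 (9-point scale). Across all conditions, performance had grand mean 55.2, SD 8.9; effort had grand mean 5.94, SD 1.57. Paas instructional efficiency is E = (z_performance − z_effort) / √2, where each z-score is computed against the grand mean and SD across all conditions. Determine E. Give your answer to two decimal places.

-1.96

z_performance = (43.2 − 55.2) / 8.9 = -12.0000 / 8.9 = -1.3483.
z_effort = (8.18 − 5.94) / 1.57 = 2.2400 / 1.57 = 1.4268.
z_P − z_E = -1.3483 − 1.4268 = -2.7751.
E = -2.7751 / √2 = -2.7751 / 1.41421 = -1.9623 ≈ -1.96.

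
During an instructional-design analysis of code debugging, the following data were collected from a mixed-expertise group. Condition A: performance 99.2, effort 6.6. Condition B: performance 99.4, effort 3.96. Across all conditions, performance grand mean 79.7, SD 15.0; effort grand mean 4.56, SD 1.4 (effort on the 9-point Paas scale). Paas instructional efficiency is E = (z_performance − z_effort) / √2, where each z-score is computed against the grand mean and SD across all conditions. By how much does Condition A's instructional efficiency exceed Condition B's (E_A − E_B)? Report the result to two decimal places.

-1.34

Condition A: z_P = (99.2 − 79.7)/15.0 = 1.3000; z_E = (6.6 − 4.56)/1.4 = 1.4571; E_A = (1.3000 − 1.4571)/√2 = -0.1111.
Condition B: z_P = (99.4 − 79.7)/15.0 = 1.3133; z_E = (3.96 − 4.56)/1.4 = -0.4286; E_B = (1.3133 − (-0.4286))/√2 = 1.2317.
E_A − E_B = -0.1111 − 1.2317 = -1.3428 ≈ -1.34.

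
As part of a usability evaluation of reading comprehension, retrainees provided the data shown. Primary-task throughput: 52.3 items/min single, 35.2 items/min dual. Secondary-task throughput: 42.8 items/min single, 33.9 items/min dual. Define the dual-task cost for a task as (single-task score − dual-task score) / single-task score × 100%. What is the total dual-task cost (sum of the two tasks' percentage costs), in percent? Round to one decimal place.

53.5

Primary cost = (52.3 − 35.2) / 52.3 × 100% = 32.6960%.
Secondary cost = (42.8 − 33.9) / 42.8 × 100% = 20.7944%.
Total = 32.6960% + 20.7944% = 53.4904% ≈ 53.5%.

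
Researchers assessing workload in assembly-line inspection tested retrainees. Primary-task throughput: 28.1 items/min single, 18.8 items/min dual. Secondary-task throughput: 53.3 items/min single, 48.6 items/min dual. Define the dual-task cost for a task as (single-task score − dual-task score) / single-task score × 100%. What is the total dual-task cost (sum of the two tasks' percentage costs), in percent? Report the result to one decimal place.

Primary cost = (28.1 − 18.8) / 28.1 × 100% = 33.0961%.
Secondary cost = (53.3 − 48.6) / 53.3 × 100% = 8.8180%.
Total = 33.0961% + 8.8180% = 41.9141% ≈ 41.9%.

41.9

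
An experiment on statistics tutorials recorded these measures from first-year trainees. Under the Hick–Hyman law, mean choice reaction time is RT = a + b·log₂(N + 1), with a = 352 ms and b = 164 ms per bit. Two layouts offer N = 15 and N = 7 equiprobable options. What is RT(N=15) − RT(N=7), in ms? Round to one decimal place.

RT(15) = 352 + 164·log₂(16) = 352 + 164·4.0000 = 1008.0000 ms.
RT(7) = 352 + 164·log₂(8) = 352 + 164·3.0000 = 844.0000 ms.
Difference = 1008.0000 − 844.0000 = 164.0000 ≈ 164.0 ms.

164.0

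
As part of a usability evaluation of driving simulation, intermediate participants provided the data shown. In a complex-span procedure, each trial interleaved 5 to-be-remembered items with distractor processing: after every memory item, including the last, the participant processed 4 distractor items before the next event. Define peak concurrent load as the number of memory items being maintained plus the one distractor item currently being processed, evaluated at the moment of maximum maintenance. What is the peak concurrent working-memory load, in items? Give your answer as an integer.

6

Maintenance is greatest during the distractor(s) after memory item 5: all 5 memory items are being held.
One distractor item is concurrently being processed.
Peak concurrent load = 5 + 1 = 6 items.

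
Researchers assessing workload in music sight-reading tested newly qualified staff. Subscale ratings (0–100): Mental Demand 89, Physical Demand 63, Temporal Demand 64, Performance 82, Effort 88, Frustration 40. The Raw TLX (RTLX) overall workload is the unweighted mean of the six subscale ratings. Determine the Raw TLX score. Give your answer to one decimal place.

71.0

Sum of ratings = 89 + 63 + 64 + 82 + 88 + 40 = 426.
RTLX = 426 / 6 = 71.0000 ≈ 71.0.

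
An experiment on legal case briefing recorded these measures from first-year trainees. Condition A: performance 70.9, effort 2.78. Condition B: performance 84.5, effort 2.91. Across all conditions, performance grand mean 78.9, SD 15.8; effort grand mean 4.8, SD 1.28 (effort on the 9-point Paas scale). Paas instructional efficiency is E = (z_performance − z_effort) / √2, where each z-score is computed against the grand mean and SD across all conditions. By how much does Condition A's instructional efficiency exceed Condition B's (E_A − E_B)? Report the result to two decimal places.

-0.54

Condition A: z_P = (70.9 − 78.9)/15.8 = -0.5063; z_E = (2.78 − 4.8)/1.28 = -1.5781; E_A = (-0.5063 − (-1.5781))/√2 = 0.7579.
Condition B: z_P = (84.5 − 78.9)/15.8 = 0.3544; z_E = (2.91 − 4.8)/1.28 = -1.4766; E_B = (0.3544 − (-1.4766))/√2 = 1.2947.
E_A − E_B = 0.7579 − 1.2947 = -0.5368 ≈ -0.54.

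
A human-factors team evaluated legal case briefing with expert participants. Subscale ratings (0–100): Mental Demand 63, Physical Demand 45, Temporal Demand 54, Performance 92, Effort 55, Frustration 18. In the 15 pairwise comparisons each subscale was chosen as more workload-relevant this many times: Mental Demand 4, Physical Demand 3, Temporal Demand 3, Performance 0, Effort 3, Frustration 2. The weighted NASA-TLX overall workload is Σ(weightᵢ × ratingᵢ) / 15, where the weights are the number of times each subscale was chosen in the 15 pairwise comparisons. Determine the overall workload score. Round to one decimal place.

The tallies are the weights (they sum to 15).
Weighted sum = 4·63 + 3·45 + 3·54 + 0·92 + 3·55 + 2·18
            = 252 + 135 + 162 + 0 + 165 + 36 = 750.
Overall workload = 750 / 15 = 50.0000 ≈ 50.0.

50.0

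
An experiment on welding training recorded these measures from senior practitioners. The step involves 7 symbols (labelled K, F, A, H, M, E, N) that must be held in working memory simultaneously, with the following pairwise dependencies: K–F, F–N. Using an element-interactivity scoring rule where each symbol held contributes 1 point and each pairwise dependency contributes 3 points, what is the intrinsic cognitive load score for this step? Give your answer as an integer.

13

Count of symbols held simultaneously: 7.
Count of pairwise dependencies listed: 2.
Element contribution: 7 × 1 = 7.
Interaction contribution: 2 × 3 = 6.
Intrinsic load = 7 + 6 = 13.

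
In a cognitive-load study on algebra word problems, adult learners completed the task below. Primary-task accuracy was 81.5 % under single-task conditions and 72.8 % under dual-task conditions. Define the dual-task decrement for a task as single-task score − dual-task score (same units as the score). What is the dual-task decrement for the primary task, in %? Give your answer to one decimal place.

Decrement = 81.5 − 72.8 = 8.7000 % ≈ 8.7 %.

8.7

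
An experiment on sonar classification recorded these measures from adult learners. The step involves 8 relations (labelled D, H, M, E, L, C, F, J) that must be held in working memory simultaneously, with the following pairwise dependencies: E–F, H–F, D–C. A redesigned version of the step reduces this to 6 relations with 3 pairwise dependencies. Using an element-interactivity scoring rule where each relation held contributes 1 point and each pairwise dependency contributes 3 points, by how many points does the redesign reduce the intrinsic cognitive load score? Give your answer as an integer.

Original: 8 × 1 + 3 × 3 = 8 + 9 = 17.
Redesigned: 6 × 1 + 3 × 3 = 6 + 9 = 15.
Reduction = 17 − 15 = 2.

2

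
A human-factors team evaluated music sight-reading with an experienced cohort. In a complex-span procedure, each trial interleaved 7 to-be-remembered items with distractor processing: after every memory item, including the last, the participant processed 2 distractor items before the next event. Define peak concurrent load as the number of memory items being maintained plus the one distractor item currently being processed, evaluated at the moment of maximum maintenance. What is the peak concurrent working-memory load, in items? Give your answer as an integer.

8

Maintenance is greatest during the distractor(s) after memory item 7: all 7 memory items are being held.
One distractor item is concurrently being processed.
Peak concurrent load = 7 + 1 = 8 items.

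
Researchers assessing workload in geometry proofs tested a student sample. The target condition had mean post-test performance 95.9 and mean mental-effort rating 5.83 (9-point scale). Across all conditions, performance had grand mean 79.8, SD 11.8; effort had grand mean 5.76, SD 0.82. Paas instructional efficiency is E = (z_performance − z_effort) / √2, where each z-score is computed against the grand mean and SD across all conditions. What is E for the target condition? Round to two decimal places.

0.90

z_performance = (95.9 − 79.8) / 11.8 = 16.1000 / 11.8 = 1.3644.
z_effort = (5.83 − 5.76) / 0.82 = 0.0700 / 0.82 = 0.0854.
z_P − z_E = 1.3644 − 0.0854 = 1.2790.
E = 1.2790 / √2 = 1.2790 / 1.41421 = 0.9044 ≈ 0.90.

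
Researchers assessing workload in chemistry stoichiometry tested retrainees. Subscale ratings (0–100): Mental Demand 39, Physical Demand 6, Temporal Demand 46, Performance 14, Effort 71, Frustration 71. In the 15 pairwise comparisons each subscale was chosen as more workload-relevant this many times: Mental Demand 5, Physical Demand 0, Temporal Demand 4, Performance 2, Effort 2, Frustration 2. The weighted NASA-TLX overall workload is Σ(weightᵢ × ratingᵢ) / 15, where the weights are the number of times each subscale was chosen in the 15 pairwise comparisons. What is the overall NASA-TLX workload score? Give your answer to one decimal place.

46.1

The tallies are the weights (they sum to 15).
Weighted sum = 5·39 + 0·6 + 4·46 + 2·14 + 2·71 + 2·71
            = 195 + 0 + 184 + 28 + 142 + 142 = 691.
Overall workload = 691 / 15 = 46.0667 ≈ 46.1.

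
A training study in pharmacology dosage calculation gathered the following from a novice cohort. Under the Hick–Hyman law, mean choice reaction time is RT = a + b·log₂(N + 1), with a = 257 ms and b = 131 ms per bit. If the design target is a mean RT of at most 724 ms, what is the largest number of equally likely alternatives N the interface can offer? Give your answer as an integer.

Set 257 + 131·log₂(N + 1) ≤ 724.
log₂(N + 1) ≤ (724 − 257) / 131 = 3.5649.
N + 1 ≤ 2^3.5649 = 11.8343.
N ≤ 10.8343, so the largest integer N is 10.

10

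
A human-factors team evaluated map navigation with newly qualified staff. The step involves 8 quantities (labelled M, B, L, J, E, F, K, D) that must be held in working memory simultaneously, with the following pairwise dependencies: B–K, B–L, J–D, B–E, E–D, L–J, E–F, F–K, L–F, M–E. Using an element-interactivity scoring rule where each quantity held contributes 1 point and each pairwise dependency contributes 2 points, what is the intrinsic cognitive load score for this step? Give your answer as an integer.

Count of quantities held simultaneously: 8.
Count of pairwise dependencies listed: 10.
Element contribution: 8 × 1 = 8.
Interaction contribution: 10 × 2 = 20.
Intrinsic load = 8 + 20 = 28.

28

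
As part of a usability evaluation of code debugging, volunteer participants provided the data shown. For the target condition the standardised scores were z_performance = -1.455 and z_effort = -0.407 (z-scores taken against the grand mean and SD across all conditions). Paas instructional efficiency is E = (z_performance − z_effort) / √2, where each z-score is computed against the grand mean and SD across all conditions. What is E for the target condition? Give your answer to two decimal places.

z_P − z_E = -1.455 − (-0.407) = -1.0480.
E = -1.0480 / √2 = -1.0480 / 1.41421 = -0.7410 ≈ -0.74.

-0.74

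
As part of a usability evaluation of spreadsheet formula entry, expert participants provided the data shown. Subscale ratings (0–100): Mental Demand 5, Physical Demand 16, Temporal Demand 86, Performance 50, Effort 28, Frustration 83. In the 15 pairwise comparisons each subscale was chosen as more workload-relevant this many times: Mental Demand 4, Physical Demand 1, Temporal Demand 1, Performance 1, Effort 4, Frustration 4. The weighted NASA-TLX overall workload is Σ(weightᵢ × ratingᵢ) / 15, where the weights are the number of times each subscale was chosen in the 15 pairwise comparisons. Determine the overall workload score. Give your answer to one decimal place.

41.1

The tallies are the weights (they sum to 15).
Weighted sum = 4·5 + 1·16 + 1·86 + 1·50 + 4·28 + 4·83
            = 20 + 16 + 86 + 50 + 112 + 332 = 616.
Overall workload = 616 / 15 = 41.0667 ≈ 41.1.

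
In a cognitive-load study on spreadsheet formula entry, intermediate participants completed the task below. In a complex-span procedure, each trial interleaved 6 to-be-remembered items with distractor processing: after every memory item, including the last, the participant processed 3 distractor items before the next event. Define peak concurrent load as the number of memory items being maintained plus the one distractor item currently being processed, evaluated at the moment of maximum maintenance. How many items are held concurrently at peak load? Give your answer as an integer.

7

Maintenance is greatest during the distractor(s) after memory item 6: all 6 memory items are being held.
One distractor item is concurrently being processed.
Peak concurrent load = 6 + 1 = 7 items.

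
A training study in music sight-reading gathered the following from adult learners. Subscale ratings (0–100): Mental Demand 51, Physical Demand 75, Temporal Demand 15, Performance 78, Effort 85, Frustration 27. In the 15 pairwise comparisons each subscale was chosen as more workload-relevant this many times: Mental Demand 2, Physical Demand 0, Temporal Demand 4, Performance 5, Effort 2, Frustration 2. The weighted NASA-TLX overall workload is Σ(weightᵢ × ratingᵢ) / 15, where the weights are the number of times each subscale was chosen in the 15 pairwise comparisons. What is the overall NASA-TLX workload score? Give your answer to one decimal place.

51.7

The tallies are the weights (they sum to 15).
Weighted sum = 2·51 + 0·75 + 4·15 + 5·78 + 2·85 + 2·27
            = 102 + 0 + 60 + 390 + 170 + 54 = 776.
Overall workload = 776 / 15 = 51.7333 ≈ 51.7.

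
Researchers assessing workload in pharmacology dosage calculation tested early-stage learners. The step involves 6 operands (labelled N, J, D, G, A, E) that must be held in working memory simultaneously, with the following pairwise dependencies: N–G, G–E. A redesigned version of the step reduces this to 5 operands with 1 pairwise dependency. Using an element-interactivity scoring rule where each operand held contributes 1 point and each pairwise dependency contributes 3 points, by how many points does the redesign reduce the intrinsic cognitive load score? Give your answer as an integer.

4

Original: 6 × 1 + 2 × 3 = 6 + 6 = 12.
Redesigned: 5 × 1 + 1 × 3 = 5 + 3 = 8.
Reduction = 12 − 8 = 4.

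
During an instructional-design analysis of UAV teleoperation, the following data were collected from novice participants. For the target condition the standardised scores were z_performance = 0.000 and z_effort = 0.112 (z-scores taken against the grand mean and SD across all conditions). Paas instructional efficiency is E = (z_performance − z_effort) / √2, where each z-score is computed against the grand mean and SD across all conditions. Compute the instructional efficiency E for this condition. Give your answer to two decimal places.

-0.08

z_P − z_E = 0.000 − 0.112 = -0.1120.
E = -0.1120 / √2 = -0.1120 / 1.41421 = -0.0792 ≈ -0.08.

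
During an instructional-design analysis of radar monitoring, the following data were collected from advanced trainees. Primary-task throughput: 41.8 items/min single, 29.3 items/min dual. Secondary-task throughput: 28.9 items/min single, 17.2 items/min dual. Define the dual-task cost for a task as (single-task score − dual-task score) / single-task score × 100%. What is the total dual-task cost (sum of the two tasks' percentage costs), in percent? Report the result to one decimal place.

70.4

Primary cost = (41.8 − 29.3) / 41.8 × 100% = 29.9043%.
Secondary cost = (28.9 − 17.2) / 28.9 × 100% = 40.4844%.
Total = 29.9043% + 40.4844% = 70.3887% ≈ 70.4%.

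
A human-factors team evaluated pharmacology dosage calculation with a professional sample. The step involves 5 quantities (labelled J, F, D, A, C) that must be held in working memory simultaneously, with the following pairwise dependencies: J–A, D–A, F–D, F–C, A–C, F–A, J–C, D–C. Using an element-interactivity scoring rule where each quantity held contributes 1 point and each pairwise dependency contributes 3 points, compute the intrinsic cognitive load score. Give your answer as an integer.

Count of quantities held simultaneously: 5.
Count of pairwise dependencies listed: 8.
Element contribution: 5 × 1 = 5.
Interaction contribution: 8 × 3 = 24.
Intrinsic load = 5 + 24 = 29.

29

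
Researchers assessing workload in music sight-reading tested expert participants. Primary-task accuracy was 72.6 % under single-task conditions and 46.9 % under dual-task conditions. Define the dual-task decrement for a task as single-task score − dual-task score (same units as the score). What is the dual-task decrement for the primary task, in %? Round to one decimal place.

Decrement = 72.6 − 46.9 = 25.7000 % ≈ 25.7 %.

25.7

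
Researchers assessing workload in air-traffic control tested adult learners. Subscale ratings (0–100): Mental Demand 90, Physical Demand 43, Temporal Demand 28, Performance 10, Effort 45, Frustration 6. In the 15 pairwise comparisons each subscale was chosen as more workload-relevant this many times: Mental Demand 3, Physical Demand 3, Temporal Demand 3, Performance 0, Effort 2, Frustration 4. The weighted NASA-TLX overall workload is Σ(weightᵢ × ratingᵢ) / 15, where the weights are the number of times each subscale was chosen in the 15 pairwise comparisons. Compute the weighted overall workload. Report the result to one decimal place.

The tallies are the weights (they sum to 15).
Weighted sum = 3·90 + 3·43 + 3·28 + 0·10 + 2·45 + 4·6
            = 270 + 129 + 84 + 0 + 90 + 24 = 597.
Overall workload = 597 / 15 = 39.8000 ≈ 39.8.

39.8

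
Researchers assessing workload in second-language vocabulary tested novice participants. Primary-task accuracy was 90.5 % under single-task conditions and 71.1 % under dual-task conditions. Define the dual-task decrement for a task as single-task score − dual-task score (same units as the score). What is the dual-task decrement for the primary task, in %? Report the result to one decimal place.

19.4

Decrement = 90.5 − 71.1 = 19.4000 % ≈ 19.4 %.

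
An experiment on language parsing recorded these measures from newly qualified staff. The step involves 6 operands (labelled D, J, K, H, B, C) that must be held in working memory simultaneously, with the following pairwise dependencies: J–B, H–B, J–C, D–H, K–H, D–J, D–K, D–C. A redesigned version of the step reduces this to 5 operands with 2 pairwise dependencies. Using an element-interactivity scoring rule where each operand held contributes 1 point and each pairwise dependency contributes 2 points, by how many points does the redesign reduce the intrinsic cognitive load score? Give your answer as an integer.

Original: 6 × 1 + 8 × 2 = 6 + 16 = 22.
Redesigned: 5 × 1 + 2 × 2 = 5 + 4 = 9.
Reduction = 22 − 9 = 13.

13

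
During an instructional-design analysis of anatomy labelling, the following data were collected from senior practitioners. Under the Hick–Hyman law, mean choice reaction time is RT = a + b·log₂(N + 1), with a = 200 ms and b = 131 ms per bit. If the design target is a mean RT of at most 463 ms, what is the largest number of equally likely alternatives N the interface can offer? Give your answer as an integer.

Set 200 + 131·log₂(N + 1) ≤ 463.
log₂(N + 1) ≤ (463 − 200) / 131 = 2.0076.
N + 1 ≤ 2^2.0076 = 4.0211.
N ≤ 3.0211, so the largest integer N is 3.

3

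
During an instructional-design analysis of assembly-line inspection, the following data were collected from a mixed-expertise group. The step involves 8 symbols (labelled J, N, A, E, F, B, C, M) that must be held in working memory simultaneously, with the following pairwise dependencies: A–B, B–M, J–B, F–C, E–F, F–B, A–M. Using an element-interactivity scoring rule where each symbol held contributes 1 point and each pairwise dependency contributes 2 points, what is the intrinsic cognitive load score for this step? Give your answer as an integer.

22

Count of symbols held simultaneously: 8.
Count of pairwise dependencies listed: 7.
Element contribution: 8 × 1 = 8.
Interaction contribution: 7 × 2 = 14.
Intrinsic load = 8 + 14 = 22.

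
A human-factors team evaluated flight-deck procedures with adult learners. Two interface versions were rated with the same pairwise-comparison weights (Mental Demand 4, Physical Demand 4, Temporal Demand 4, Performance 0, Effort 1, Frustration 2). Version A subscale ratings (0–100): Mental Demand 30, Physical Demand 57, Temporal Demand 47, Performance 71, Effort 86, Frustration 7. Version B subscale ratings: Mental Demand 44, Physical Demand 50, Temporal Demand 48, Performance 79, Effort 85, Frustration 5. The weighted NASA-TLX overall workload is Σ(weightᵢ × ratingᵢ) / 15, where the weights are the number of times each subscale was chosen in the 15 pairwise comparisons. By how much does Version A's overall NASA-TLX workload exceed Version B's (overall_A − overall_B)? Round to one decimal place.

Version A weighted sum = 4·30 + 4·57 + 4·47 + 0·71 + 1·86 + 2·7 = 120 + 228 + 188 + 0 + 86 + 14 = 636; overall_A = 636/15 = 42.4000.
Version B weighted sum = 4·44 + 4·50 + 4·48 + 0·79 + 1·85 + 2·5 = 176 + 200 + 192 + 0 + 85 + 10 = 663; overall_B = 663/15 = 44.2000.
Difference = 42.4000 − 44.2000 = -1.8000 ≈ -1.8.

-1.8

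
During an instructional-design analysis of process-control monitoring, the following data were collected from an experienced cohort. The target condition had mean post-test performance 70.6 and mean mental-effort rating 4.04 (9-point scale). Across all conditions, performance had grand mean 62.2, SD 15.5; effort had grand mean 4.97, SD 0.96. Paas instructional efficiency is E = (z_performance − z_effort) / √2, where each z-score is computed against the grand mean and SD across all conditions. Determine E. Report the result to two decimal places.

1.07

z_performance = (70.6 − 62.2) / 15.5 = 8.4000 / 15.5 = 0.5419.
z_effort = (4.04 − 4.97) / 0.96 = -0.9300 / 0.96 = -0.9687.
z_P − z_E = 0.5419 − (-0.9687) = 1.5106.
E = 1.5106 / √2 = 1.5106 / 1.41421 = 1.0682 ≈ 1.07.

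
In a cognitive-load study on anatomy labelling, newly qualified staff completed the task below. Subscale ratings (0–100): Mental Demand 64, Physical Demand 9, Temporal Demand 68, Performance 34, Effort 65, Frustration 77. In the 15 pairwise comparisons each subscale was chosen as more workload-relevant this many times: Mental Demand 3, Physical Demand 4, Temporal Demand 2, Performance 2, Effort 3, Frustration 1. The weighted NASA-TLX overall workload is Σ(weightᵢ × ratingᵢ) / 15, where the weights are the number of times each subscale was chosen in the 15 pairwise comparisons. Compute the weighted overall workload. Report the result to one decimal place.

46.9

The tallies are the weights (they sum to 15).
Weighted sum = 3·64 + 4·9 + 2·68 + 2·34 + 3·65 + 1·77
            = 192 + 36 + 136 + 68 + 195 + 77 = 704.
Overall workload = 704 / 15 = 46.9333 ≈ 46.9.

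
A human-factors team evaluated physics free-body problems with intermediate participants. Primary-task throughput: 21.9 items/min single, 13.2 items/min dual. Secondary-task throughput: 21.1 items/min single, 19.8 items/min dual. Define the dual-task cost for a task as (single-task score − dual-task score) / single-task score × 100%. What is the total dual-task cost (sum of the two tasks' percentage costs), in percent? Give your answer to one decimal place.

45.9

Primary cost = (21.9 − 13.2) / 21.9 × 100% = 39.7260%.
Secondary cost = (21.1 − 19.8) / 21.1 × 100% = 6.1611%.
Total = 39.7260% + 6.1611% = 45.8871% ≈ 45.9%.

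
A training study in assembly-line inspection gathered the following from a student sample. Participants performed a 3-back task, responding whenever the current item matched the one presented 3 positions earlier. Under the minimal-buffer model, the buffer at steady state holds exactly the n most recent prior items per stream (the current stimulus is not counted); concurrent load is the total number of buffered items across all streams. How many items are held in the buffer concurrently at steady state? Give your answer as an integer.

3

The buffer holds the 3 most recent prior items.
Steady-state concurrent load = 3 items.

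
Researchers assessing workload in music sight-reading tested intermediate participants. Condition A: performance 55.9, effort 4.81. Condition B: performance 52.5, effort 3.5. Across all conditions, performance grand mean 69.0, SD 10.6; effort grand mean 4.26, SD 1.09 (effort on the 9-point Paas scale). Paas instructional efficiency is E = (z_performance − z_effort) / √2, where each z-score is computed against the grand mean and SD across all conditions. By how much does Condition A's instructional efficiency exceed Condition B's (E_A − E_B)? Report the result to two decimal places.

Condition A: z_P = (55.9 − 69.0)/10.6 = -1.2358; z_E = (4.81 − 4.26)/1.09 = 0.5046; E_A = (-1.2358 − 0.5046)/√2 = -1.2306.
Condition B: z_P = (52.5 − 69.0)/10.6 = -1.5566; z_E = (3.5 − 4.26)/1.09 = -0.6972; E_B = (-1.5566 − (-0.6972))/√2 = -0.6077.
E_A − E_B = -1.2306 − (-0.6077) = -0.6229 ≈ -0.62.

-0.62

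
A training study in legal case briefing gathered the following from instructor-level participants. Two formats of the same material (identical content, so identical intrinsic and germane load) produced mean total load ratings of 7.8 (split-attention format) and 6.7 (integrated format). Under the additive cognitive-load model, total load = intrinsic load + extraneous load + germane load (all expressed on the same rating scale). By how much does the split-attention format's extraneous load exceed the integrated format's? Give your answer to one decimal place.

Intrinsic and germane load are equal across formats, so the difference in total load equals the difference in extraneous load.
Extraneous-load difference = 7.8 − 6.7 = 1.1.

1.1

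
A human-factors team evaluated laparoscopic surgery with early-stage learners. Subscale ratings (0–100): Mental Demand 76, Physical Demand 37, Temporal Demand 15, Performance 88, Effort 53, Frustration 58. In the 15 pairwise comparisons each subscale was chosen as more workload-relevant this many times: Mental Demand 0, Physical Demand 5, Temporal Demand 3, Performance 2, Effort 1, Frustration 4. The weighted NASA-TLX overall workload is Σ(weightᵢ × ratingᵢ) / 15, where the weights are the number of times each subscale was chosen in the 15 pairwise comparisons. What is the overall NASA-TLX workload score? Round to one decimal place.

The tallies are the weights (they sum to 15).
Weighted sum = 0·76 + 5·37 + 3·15 + 2·88 + 1·53 + 4·58
            = 0 + 185 + 45 + 176 + 53 + 232 = 691.
Overall workload = 691 / 15 = 46.0667 ≈ 46.1.

46.1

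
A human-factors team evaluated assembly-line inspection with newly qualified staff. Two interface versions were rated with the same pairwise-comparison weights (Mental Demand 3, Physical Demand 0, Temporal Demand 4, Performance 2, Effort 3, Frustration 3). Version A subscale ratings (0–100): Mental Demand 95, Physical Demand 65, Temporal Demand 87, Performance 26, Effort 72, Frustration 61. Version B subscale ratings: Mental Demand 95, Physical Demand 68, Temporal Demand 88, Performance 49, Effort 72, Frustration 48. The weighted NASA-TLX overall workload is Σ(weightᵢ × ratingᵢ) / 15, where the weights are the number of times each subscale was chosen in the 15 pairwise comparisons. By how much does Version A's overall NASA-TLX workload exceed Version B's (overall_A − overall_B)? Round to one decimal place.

-0.7

Version A weighted sum = 3·95 + 0·65 + 4·87 + 2·26 + 3·72 + 3·61 = 285 + 0 + 348 + 52 + 216 + 183 = 1084; overall_A = 1084/15 = 72.2667.
Version B weighted sum = 3·95 + 0·68 + 4·88 + 2·49 + 3·72 + 3·48 = 285 + 0 + 352 + 98 + 216 + 144 = 1095; overall_B = 1095/15 = 73.0000.
Difference = 72.2667 − 73.0000 = -0.7333 ≈ -0.7.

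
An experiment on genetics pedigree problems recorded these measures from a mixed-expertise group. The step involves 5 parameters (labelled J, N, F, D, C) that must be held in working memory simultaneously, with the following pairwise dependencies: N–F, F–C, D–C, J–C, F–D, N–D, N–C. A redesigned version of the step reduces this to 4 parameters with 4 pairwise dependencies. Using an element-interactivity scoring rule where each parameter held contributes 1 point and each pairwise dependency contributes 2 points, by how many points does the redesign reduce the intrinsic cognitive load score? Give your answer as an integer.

Original: 5 × 1 + 7 × 2 = 5 + 14 = 19.
Redesigned: 4 × 1 + 4 × 2 = 4 + 8 = 12.
Reduction = 19 − 12 = 7.

7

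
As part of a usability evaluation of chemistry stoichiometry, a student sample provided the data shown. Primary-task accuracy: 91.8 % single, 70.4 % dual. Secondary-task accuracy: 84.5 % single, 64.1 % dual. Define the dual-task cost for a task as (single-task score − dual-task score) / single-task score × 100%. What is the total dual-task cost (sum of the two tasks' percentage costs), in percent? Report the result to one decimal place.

Primary cost = (91.8 − 70.4) / 91.8 × 100% = 23.3115%.
Secondary cost = (84.5 − 64.1) / 84.5 × 100% = 24.1420%.
Total = 23.3115% + 24.1420% = 47.4535% ≈ 47.5%.

47.5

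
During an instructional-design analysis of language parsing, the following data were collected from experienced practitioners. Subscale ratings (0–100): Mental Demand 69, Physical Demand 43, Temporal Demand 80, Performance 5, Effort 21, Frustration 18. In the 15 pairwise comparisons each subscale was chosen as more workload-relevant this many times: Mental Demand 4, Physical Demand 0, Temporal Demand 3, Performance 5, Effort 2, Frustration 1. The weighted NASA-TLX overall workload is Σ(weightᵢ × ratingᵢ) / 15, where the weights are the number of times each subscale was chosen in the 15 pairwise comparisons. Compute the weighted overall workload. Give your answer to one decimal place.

The tallies are the weights (they sum to 15).
Weighted sum = 4·69 + 0·43 + 3·80 + 5·5 + 2·21 + 1·18
            = 276 + 0 + 240 + 25 + 42 + 18 = 601.
Overall workload = 601 / 15 = 40.0667 ≈ 40.1.

40.1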